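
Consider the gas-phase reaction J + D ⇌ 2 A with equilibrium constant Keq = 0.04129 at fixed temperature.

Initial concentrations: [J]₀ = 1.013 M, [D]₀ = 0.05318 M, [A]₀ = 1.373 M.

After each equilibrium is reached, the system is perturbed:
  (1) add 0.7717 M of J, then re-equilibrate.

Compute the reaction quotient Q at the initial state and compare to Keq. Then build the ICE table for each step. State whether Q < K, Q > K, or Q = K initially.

Q₀ = 34.99 vs Keq = 0.04129 ⇒ Q>K, reverse
Step 1:
                   J          D          A
  init         1.013    0.05318      1.373
  Δ            0.584      0.584     -1.168
  eq           1.597     0.6372      0.205
  solve Keq expr → x = -0.584; check Q = 0.04129
Then add 0.7717 M of J.
Step 2:
                   J          D          A
  init         2.369     0.6372      0.205
  Δ         -0.01985   -0.01985    0.03971
  eq           2.349     0.6173     0.2447
  solve Keq expr → x = 0.01985; check Q = 0.04129

Q₀ = 34.99; Q > K (proceeds reverse)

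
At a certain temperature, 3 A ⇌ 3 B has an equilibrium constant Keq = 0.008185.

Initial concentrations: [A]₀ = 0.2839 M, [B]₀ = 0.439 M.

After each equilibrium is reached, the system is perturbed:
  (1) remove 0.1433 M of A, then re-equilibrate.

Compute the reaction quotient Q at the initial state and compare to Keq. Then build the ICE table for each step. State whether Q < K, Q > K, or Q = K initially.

Q₀ = 3.697 vs Keq = 0.008185 ⇒ Q>K, reverse
Step 1:
                    A           B
  Initial      0.2839       0.439
  Change       0.3177     -0.3177
  Equil        0.6016      0.1213
  solve Keq expr → x = -0.1059; check Q = 0.008185
Then remove 0.1433 M of A.
Step 2:
                    A           B
  Initial      0.4583      0.1213
  Change      0.02404    -0.02404
  Equil        0.4824     0.09722
  solve Keq expr → x = -0.008012; check Q = 0.008185

Q₀ = 3.697; Q > K (proceeds reverse)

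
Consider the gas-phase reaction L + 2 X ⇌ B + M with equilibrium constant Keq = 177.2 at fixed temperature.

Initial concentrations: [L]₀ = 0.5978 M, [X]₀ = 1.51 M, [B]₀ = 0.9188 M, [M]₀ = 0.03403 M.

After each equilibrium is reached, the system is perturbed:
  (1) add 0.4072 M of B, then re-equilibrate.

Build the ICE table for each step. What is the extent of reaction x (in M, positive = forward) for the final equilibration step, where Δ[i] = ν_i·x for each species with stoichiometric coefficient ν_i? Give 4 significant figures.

x = -0.006155 M

Q₀ = 0.02294 vs Keq = 177.2 ⇒ Q<K, forward
Step 1:
                   L          X          B          M
  Initial     0.5978       1.51     0.9188    0.03403
  Change     -0.5637     -1.127     0.5637     0.5637
  Equil      0.03414     0.3827      1.482     0.5977
  solve Keq expr → x = 0.5637; check Q = 177.2
Then add 0.4072 M of B.
Step 2:
                   L          X          B          M
  Initial    0.03414     0.3827       1.89     0.5977
  Change    0.006155    0.01231  -0.006155  -0.006155
  Equil       0.0403      0.395      1.884     0.5915
  solve Keq expr → x = -0.006155; check Q = 177.2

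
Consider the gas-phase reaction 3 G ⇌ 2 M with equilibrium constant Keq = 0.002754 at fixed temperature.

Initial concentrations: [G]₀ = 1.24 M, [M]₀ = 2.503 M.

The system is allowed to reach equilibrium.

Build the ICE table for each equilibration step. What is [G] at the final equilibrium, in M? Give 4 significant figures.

Q₀ = 3.286 vs Keq = 0.002754 ⇒ Q>K, reverse
Step 1:
                   G          M
  I             1.24      2.503
  C            3.054     -2.036
  E            4.294      0.467
  solve Keq expr → x = -1.018; check Q = 0.002754

[G]_eq = 4.294 M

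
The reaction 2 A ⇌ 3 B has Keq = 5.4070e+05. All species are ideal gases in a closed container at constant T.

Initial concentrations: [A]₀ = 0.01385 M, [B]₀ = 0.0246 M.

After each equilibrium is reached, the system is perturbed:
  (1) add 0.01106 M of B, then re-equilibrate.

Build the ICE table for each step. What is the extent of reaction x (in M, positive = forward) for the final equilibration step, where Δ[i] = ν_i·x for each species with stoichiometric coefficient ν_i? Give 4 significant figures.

Q₀ = 0.07761 vs Keq = 5.4070e+05 ⇒ Q<K, forward
Step 1:
                   A          B
  I          0.01385     0.0246
  C         -0.01384    0.02076
  E       1.3136e-05    0.04536
  solve Keq expr → x = 0.006918; check Q = 5.4070e+05
Then add 0.01106 M of B.
Step 2:
                   A          B
  I       1.3136e-05    0.05642
  C       5.0832e-06 -7.6248e-06
  E       1.8219e-05    0.05641
  solve Keq expr → x = -2.5416e-06; check Q = 5.4070e+05

x = -2.5416e-06 M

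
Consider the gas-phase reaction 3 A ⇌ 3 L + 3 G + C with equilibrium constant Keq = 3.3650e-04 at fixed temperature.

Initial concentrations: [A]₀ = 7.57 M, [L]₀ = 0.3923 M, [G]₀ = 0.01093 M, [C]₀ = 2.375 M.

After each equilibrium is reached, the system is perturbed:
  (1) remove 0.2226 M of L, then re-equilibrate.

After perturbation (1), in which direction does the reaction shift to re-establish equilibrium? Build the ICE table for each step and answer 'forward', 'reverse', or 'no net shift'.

Direction: forward

Q₀ = 4.3161e-10 vs Keq = 3.3650e-04 ⇒ Q<K, forward
Step 1:
                  A         L         G         C
  init         7.57    0.3923   0.01093     2.375
  Δ         -0.4318    0.4318    0.4318    0.1439
  eq          7.138    0.8241    0.4428     2.519
  solve Keq expr → x = 0.1439; check Q = 3.3650e-04
Then remove 0.2226 M of L.
Step 2:
                  A         L         G         C
  init        7.138    0.6015    0.4428     2.519
  Δ        -0.08256   0.08256   0.08256   0.02752
  eq          7.056    0.6841    0.5253     2.546
  solve Keq expr → x = 0.02752; check Q = 3.3650e-04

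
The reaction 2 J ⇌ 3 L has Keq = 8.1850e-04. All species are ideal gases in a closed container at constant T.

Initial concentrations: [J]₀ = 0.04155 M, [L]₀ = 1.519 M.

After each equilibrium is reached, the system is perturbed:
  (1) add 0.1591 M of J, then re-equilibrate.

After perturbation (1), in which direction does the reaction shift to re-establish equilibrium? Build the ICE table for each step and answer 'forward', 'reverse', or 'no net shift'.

Q₀ = 2030 vs Keq = 8.1850e-04 ⇒ Q>K, reverse
Step 1:
                    J           L
  I           0.04155       1.519
  C            0.9506      -1.426
  E            0.9922     0.09305
  solve Keq expr → x = -0.4753; check Q = 8.1850e-04
Then add 0.1591 M of J.
Step 2:
                    J           L
  I             1.151     0.09305
  C         -0.006219    0.009329
  E             1.145      0.1024
  solve Keq expr → x = 0.00311; check Q = 8.1850e-04

Direction: forward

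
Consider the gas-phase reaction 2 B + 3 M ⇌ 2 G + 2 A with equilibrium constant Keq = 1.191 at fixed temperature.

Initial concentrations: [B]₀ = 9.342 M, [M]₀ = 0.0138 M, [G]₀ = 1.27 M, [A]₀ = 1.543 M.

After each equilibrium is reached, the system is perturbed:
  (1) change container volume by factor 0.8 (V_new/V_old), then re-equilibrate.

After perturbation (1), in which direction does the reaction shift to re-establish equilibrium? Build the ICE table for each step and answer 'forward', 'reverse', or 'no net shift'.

Q₀ = 1.6743e+04 vs Keq = 1.191 ⇒ Q>K, reverse
Step 1:
                    B           M           G           A
  Initial       9.342      0.0138        1.27       1.543
  Change       0.1743      0.2614     -0.1743     -0.1743
  Equil         9.516      0.2752       1.096       1.369
  solve Keq expr → x = -0.08715; check Q = 1.191
Then change container volume by factor 0.8 (V_new/V_old).
Step 2:
                    B           M           G           A
  Initial        11.9      0.3441        1.37       1.711
  Change     -0.01371    -0.02057     0.01371     0.01371
  Equil         11.88      0.3235       1.383       1.725
  solve Keq expr → x = 0.006857; check Q = 1.191

Direction: forward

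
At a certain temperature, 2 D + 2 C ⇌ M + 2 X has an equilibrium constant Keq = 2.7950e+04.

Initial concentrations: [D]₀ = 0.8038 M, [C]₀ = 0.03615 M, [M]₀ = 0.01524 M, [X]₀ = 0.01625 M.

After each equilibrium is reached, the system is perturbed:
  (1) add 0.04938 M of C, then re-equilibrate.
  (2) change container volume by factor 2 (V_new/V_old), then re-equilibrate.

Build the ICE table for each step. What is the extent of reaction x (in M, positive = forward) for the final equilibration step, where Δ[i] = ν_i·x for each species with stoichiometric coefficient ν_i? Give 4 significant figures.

Q₀ = 0.004766 vs Keq = 2.7950e+04 ⇒ Q<K, forward
Step 1:
                  D         C         M         X
  I          0.8038   0.03615   0.01524   0.01625
  C        -0.03608  -0.03608   0.01804   0.03608
  E          0.7677 7.4370e-05   0.03328   0.05233
  solve Keq expr → x = 0.01804; check Q = 2.7950e+04
Then add 0.04938 M of C.
Step 2:
                  D         C         M         X
  I          0.7677   0.04945   0.03328   0.05233
  C        -0.04925  -0.04925   0.02463   0.04925
  E          0.7185 2.0349e-04    0.0579    0.1016
  solve Keq expr → x = 0.02463; check Q = 2.7950e+04
Then change container volume by factor 2 (V_new/V_old).
Step 3:
                  D         C         M         X
  I          0.3592 1.0175e-04   0.02895   0.05079
  C       4.1956e-05 4.1956e-05 -2.0978e-05 -4.1956e-05
  E          0.3593 1.4370e-04   0.02893   0.05075
  solve Keq expr → x = -2.0978e-05; check Q = 2.7950e+04

x = -2.0978e-05 M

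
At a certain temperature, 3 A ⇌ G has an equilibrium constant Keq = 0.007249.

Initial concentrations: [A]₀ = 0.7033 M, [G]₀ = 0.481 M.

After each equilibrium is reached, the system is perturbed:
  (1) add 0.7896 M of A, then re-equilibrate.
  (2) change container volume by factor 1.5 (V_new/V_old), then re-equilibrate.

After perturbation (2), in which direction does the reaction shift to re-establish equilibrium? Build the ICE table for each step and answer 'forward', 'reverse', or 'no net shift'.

Direction: reverse

Q₀ = 1.383 vs Keq = 0.007249 ⇒ Q>K, reverse
Step 1:
                    A           G
  I            0.7033       0.481
  C             1.275     -0.4249
  E             1.978      0.0561
  solve Keq expr → x = -0.4249; check Q = 0.007249
Then add 0.7896 M of A.
Step 2:
                    A           G
  I             2.768      0.0561
  C           -0.1999     0.06662
  E             2.568      0.1227
  solve Keq expr → x = 0.06662; check Q = 0.007249
Then change container volume by factor 1.5 (V_new/V_old).
Step 3:
                    A           G
  I             1.712     0.08182
  C            0.1132    -0.03775
  E             1.825     0.04407
  solve Keq expr → x = -0.03775; check Q = 0.007249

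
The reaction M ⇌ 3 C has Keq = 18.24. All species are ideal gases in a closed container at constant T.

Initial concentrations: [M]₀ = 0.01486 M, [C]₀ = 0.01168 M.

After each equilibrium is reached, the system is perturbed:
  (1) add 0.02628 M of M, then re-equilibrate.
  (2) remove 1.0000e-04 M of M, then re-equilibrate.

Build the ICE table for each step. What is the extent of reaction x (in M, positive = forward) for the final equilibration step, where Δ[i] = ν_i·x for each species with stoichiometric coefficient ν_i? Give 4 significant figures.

Q₀ = 1.0723e-04 vs Keq = 18.24 ⇒ Q<K, forward
Step 1:
                   M          C
  init       0.01486    0.01168
  Δ         -0.01485    0.04455
  eq      9.7476e-06    0.05623
  solve Keq expr → x = 0.01485; check Q = 18.24
Then add 0.02628 M of M.
Step 2:
                   M          C
  init       0.02629    0.05623
  Δ         -0.02616    0.07847
  eq      1.3399e-04     0.1347
  solve Keq expr → x = 0.02616; check Q = 18.24
Then remove 1.0000e-04 M of M.
Step 3:
                   M          C
  init    3.3986e-05     0.1347
  Δ       9.9115e-05 -2.9734e-04
  eq      1.3310e-04     0.1344
  solve Keq expr → x = -9.9115e-05; check Q = 18.24

x = -9.9115e-05 M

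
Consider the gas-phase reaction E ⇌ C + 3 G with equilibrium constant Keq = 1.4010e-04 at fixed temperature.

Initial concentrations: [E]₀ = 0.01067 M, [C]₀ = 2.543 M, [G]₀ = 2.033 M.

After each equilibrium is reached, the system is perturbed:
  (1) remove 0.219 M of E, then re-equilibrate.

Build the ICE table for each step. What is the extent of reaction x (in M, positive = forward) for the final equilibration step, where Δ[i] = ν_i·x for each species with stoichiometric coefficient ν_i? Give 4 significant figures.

Q₀ = 2003 vs Keq = 1.4010e-04 ⇒ Q>K, reverse
Step 1:
                  E         C         G
  init      0.01067     2.543     2.033
  Δ          0.6654   -0.6654    -1.996
  eq          0.676     1.878   0.03695
  solve Keq expr → x = -0.6654; check Q = 1.4010e-04
Then remove 0.219 M of E.
Step 2:
                  E         C         G
  init        0.457     1.878   0.03695
  Δ        0.001492 -0.001492 -0.004476
  eq         0.4585     1.876   0.03247
  solve Keq expr → x = -0.001492; check Q = 1.4010e-04

x = -0.001492 M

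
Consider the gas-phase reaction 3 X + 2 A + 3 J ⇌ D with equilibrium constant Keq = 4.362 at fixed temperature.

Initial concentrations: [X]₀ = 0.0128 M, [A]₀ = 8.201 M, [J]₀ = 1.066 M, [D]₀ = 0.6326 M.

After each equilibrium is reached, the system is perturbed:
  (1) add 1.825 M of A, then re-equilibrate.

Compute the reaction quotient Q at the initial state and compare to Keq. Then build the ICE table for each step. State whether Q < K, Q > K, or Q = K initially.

Q₀ = 3702 vs Keq = 4.362 ⇒ Q>K, reverse
Step 1:
                   X          A          J          D
  Initial     0.0128      8.201      1.066     0.6326
  Change     0.09592    0.06395    0.09592   -0.03197
  Equil       0.1087      8.265      1.162     0.6006
  solve Keq expr → x = -0.03197; check Q = 4.362
Then add 1.825 M of A.
Step 2:
                   X          A          J          D
  Initial     0.1087      10.09      1.162     0.6006
  Change    -0.01226  -0.008171   -0.01226   0.004085
  Equil      0.09646      10.08       1.15     0.6047
  solve Keq expr → x = 0.004085; check Q = 4.362

Q₀ = 3702; Q > K (proceeds reverse)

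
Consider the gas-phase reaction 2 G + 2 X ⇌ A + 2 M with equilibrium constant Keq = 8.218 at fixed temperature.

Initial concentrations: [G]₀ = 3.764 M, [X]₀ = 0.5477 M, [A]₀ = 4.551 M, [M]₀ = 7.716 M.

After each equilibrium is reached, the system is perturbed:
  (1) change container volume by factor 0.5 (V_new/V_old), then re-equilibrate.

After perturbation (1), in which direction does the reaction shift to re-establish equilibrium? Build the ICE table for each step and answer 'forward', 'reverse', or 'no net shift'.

Q₀ = 63.75 vs Keq = 8.218 ⇒ Q>K, reverse
Step 1:
                    G           X           A           M
  I             3.764      0.5477       4.551       7.716
  C            0.6167      0.6167     -0.3084     -0.6167
  E             4.381       1.164       4.243       7.099
  solve Keq expr → x = -0.3084; check Q = 8.218
Then change container volume by factor 0.5 (V_new/V_old).
Step 2:
                    G           X           A           M
  I             8.761       2.329       8.485        14.2
  C           -0.4961     -0.4961       0.248      0.4961
  E             8.265       1.833       8.733       14.69
  solve Keq expr → x = 0.248; check Q = 8.218

Direction: forward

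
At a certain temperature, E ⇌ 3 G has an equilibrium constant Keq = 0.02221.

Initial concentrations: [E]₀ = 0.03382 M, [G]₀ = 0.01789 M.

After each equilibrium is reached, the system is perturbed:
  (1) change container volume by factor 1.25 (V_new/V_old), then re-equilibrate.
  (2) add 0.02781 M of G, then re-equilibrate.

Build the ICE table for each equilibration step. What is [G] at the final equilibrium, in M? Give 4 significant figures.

Q₀ = 1.6930e-04 vs Keq = 0.02221 ⇒ Q<K, forward
Step 1:
                    E           G
  Initial     0.03382     0.01789
  Change      -0.0177     0.05311
  Equil       0.01612       0.071
  solve Keq expr → x = 0.0177; check Q = 0.02221
Then change container volume by factor 1.25 (V_new/V_old).
Step 2:
                    E           G
  Initial     0.01289      0.0568
  Change      -0.0019      0.0057
  Equil       0.01099      0.0625
  solve Keq expr → x = 0.0019; check Q = 0.02221
Then add 0.02781 M of G.
Step 3:
                    E           G
  Initial     0.01099     0.09031
  Change      0.00601    -0.01803
  Equil         0.017     0.07228
  solve Keq expr → x = -0.00601; check Q = 0.02221

[G]_eq = 0.07228 M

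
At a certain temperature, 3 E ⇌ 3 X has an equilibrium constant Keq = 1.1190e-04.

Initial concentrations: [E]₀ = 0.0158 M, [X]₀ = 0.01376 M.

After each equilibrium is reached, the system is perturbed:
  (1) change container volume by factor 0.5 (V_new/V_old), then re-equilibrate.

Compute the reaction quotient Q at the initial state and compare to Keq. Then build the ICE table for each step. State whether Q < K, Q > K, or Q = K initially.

Q₀ = 0.6605; Q > K (proceeds reverse)

Q₀ = 0.6605 vs Keq = 1.1190e-04 ⇒ Q>K, reverse
Step 1:
                   E          X
  Initial     0.0158    0.01376
  Change      0.0124    -0.0124
  Equil       0.0282   0.001359
  solve Keq expr → x = -0.004134; check Q = 1.1190e-04
Then change container volume by factor 0.5 (V_new/V_old).
Step 2:
                   E          X
  Initial     0.0564   0.002718
  Change           0          0
  Equil       0.0564   0.002718
  solve Keq expr → x = 0; check Q = 1.1190e-04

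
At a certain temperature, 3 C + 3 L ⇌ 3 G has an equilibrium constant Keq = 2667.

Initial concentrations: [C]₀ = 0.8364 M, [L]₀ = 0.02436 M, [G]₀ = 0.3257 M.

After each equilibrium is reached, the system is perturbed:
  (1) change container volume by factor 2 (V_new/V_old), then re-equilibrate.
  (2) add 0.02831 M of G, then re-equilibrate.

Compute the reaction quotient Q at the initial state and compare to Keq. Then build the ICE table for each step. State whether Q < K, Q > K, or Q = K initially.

Q₀ = 4085 vs Keq = 2667 ⇒ Q>K, reverse
Step 1:
                   C          L          G
  I           0.8364    0.02436     0.3257
  C         0.003323   0.003323  -0.003323
  E           0.8397    0.02768     0.3224
  solve Keq expr → x = -0.001108; check Q = 2667
Then change container volume by factor 2 (V_new/V_old).
Step 2:
                   C          L          G
  I           0.4199    0.01384     0.1612
  C          0.01124    0.01124   -0.01124
  E           0.4311    0.02508     0.1499
  solve Keq expr → x = -0.003747; check Q = 2667
Then add 0.02831 M of G.
Step 3:
                   C          L          G
  I           0.4311    0.02508     0.1783
  C         0.003836   0.003836  -0.003836
  E           0.4349    0.02892     0.1744
  solve Keq expr → x = -0.001279; check Q = 2667

Q₀ = 4085; Q > K (proceeds reverse)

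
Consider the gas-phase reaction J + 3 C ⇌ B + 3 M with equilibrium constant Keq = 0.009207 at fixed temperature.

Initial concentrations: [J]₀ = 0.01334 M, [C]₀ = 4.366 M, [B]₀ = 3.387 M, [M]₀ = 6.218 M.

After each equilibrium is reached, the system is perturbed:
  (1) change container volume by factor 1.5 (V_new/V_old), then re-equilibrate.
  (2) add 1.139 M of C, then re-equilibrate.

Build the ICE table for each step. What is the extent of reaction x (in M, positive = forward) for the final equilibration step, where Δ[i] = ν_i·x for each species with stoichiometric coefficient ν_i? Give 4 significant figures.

x = 0.05066 M

Q₀ = 733.4 vs Keq = 0.009207 ⇒ Q>K, reverse
Step 1:
                  J         C         B         M
  Initial   0.01334     4.366     3.387     6.218
  Change      1.498     4.494    -1.498    -4.494
  Equil       1.511      8.86     1.889     1.724
  solve Keq expr → x = -1.498; check Q = 0.009207
Then change container volume by factor 1.5 (V_new/V_old).
Step 2:
                  J         C         B         M
  Initial     1.008     5.907     1.259     1.149
  Change          0         0         0         0
  Equil       1.008     5.907     1.259     1.149
  solve Keq expr → x = 0; check Q = 0.009207
Then add 1.139 M of C.
Step 3:
                  J         C         B         M
  Initial     1.008     7.046     1.259     1.149
  Change   -0.05066    -0.152   0.05066     0.152
  Equil      0.9569     6.894      1.31     1.301
  solve Keq expr → x = 0.05066; check Q = 0.009207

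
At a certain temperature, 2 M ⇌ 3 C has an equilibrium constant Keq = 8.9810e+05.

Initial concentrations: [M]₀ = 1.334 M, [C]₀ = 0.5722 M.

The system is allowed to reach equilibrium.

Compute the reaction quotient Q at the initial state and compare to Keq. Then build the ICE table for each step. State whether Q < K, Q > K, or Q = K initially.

Q₀ = 0.1053; Q < K (proceeds forward)

Q₀ = 0.1053 vs Keq = 8.9810e+05 ⇒ Q<K, forward
Step 1:
                  M         C
  Initial     1.334    0.5722
  Change      -1.33     1.994
  Equil    0.004339     2.567
  solve Keq expr → x = 0.6648; check Q = 8.9810e+05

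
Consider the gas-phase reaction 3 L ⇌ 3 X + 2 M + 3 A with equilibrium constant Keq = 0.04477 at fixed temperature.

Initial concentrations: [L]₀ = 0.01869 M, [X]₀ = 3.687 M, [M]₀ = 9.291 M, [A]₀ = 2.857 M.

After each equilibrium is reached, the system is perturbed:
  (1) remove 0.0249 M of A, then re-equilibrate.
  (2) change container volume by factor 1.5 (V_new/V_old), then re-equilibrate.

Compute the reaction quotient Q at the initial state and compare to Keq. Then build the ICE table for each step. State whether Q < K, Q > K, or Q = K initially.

Q₀ = 1.5454e+10; Q > K (proceeds reverse)

Q₀ = 1.5454e+10 vs Keq = 0.04477 ⇒ Q>K, reverse
Step 1:
                  L         X         M         A
  Initial   0.01869     3.687     9.291     2.857
  Change      2.627    -2.627    -1.751    -2.627
  Equil       2.645      1.06      7.54    0.2304
  solve Keq expr → x = -0.8755; check Q = 0.04477
Then remove 0.0249 M of A.
Step 2:
                  L         X         M         A
  Initial     2.645      1.06      7.54    0.2055
  Change   -0.01898   0.01898   0.01265   0.01898
  Equil       2.626     1.079     7.553    0.2245
  solve Keq expr → x = 0.006325; check Q = 0.04477
Then change container volume by factor 1.5 (V_new/V_old).
Step 3:
                  L         X         M         A
  Initial     1.751    0.7196     5.035    0.1496
  Change   -0.09435   0.09435    0.0629   0.09435
  Equil       1.657    0.8139     5.098     0.244
  solve Keq expr → x = 0.03145; check Q = 0.04477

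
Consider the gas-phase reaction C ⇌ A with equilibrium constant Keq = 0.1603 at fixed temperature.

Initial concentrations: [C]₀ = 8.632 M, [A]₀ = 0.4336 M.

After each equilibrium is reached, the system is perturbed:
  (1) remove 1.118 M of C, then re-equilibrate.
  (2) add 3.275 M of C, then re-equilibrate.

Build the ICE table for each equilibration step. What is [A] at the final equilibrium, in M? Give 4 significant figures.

Q₀ = 0.05023 vs Keq = 0.1603 ⇒ Q<K, forward
Step 1:
                   C          A
  I            8.632     0.4336
  C          -0.8188     0.8188
  E            7.813      1.252
  solve Keq expr → x = 0.8188; check Q = 0.1603
Then remove 1.118 M of C.
Step 2:
                   C          A
  I            6.695      1.252
  C           0.1545    -0.1545
  E             6.85      1.098
  solve Keq expr → x = -0.1545; check Q = 0.1603
Then add 3.275 M of C.
Step 3:
                   C          A
  I            10.12      1.098
  C          -0.4525     0.4525
  E            9.672       1.55
  solve Keq expr → x = 0.4525; check Q = 0.1603

[A]_eq = 1.55 M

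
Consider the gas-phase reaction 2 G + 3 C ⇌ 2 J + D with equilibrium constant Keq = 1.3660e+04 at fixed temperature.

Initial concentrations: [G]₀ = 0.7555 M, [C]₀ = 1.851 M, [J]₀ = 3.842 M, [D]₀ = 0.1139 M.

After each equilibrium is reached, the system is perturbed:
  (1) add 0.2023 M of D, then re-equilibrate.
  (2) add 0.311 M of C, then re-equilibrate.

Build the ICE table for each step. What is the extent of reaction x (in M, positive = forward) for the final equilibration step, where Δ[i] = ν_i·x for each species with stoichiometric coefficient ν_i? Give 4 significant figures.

x = 0.008366 M

Q₀ = 0.4645 vs Keq = 1.3660e+04 ⇒ Q<K, forward
Step 1:
                  G         C         J         D
  I          0.7555     1.851     3.842    0.1139
  C         -0.7163    -1.075    0.7163    0.3582
  E         0.03916    0.7765     4.558    0.4721
  solve Keq expr → x = 0.3582; check Q = 1.3660e+04
Then add 0.2023 M of D.
Step 2:
                  G         C         J         D
  I         0.03916    0.7765     4.558    0.6744
  C        0.006587  0.009881 -0.006587 -0.003294
  E         0.04575    0.7864     4.552    0.6711
  solve Keq expr → x = -0.003294; check Q = 1.3660e+04
Then add 0.311 M of C.
Step 3:
                  G         C         J         D
  I         0.04575     1.097     4.552    0.6711
  C        -0.01673   -0.0251   0.01673  0.008366
  E         0.02902     1.072     4.568    0.6794
  solve Keq expr → x = 0.008366; check Q = 1.3660e+04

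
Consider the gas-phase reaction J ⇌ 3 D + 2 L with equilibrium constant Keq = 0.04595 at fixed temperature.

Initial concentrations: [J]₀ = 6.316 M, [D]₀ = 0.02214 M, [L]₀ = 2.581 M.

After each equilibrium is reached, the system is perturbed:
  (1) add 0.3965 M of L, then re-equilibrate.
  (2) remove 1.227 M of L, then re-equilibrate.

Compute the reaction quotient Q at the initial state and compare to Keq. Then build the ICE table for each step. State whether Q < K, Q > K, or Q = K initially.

Q₀ = 1.1446e-05 vs Keq = 0.04595 ⇒ Q<K, forward
Step 1:
                  J         D         L
  init        6.316   0.02214     2.581
  Δ         -0.1034    0.3103    0.2068
  eq          6.213    0.3324     2.788
  solve Keq expr → x = 0.1034; check Q = 0.04595
Then add 0.3965 M of L.
Step 2:
                  J         D         L
  init        6.213    0.3324     3.184
  Δ        0.008969  -0.02691  -0.01794
  eq          6.222    0.3055     3.166
  solve Keq expr → x = -0.008969; check Q = 0.04595
Then remove 1.227 M of L.
Step 3:
                  J         D         L
  init        6.222    0.3055     1.939
  Δ        -0.03573    0.1072   0.07147
  eq          6.186    0.4127     2.011
  solve Keq expr → x = 0.03573; check Q = 0.04595

Q₀ = 1.1446e-05; Q < K (proceeds forward)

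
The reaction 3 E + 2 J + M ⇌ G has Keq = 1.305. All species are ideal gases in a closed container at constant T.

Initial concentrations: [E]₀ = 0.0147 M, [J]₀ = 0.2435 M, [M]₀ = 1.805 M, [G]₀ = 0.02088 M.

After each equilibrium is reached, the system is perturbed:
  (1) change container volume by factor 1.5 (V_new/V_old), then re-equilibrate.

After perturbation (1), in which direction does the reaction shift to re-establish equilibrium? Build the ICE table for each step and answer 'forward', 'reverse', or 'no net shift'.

Direction: reverse

Q₀ = 6.1419e+04 vs Keq = 1.305 ⇒ Q>K, reverse
Step 1:
                   E          J          M          G
  init        0.0147     0.2435      1.805    0.02088
  Δ          0.06237    0.04158    0.02079   -0.02079
  eq         0.07707     0.2851      1.826 8.8660e-05
  solve Keq expr → x = -0.02079; check Q = 1.305
Then change container volume by factor 1.5 (V_new/V_old).
Step 2:
                   E          J          M          G
  init       0.05138     0.1901      1.217 5.9107e-05
  Δ       1.5373e-04 1.0249e-04 5.1244e-05 -5.1244e-05
  eq         0.05154     0.1902      1.217 7.8625e-06
  solve Keq expr → x = -5.1244e-05; check Q = 1.305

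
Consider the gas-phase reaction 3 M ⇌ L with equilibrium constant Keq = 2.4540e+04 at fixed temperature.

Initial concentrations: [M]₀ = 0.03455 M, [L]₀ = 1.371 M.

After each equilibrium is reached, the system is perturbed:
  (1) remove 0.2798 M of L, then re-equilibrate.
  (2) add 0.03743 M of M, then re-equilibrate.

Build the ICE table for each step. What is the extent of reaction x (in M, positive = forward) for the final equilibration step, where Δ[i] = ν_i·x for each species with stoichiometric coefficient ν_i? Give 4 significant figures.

Q₀ = 3.3242e+04 vs Keq = 2.4540e+04 ⇒ Q>K, reverse
Step 1:
                  M         L
  init      0.03455     1.371
  Δ        0.003667 -0.001222
  eq        0.03822      1.37
  solve Keq expr → x = -0.001222; check Q = 2.4540e+04
Then remove 0.2798 M of L.
Step 2:
                  M         L
  init      0.03822      1.09
  Δ       -0.002793 9.3087e-04
  eq        0.03542     1.091
  solve Keq expr → x = 9.3087e-04; check Q = 2.4540e+04
Then add 0.03743 M of M.
Step 3:
                  M         L
  init      0.07285     1.091
  Δ         -0.0373   0.01243
  eq        0.03556     1.103
  solve Keq expr → x = 0.01243; check Q = 2.4540e+04

x = 0.01243 M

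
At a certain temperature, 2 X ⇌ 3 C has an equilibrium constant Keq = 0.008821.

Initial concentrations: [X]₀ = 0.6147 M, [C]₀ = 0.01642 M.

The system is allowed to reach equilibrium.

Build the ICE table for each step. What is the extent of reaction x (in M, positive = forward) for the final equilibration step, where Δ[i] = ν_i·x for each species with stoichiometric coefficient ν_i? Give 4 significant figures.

Q₀ = 1.1716e-05 vs Keq = 0.008821 ⇒ Q<K, forward
Step 1:
                    X           C
  Initial      0.6147     0.01642
  Change     -0.07982      0.1197
  Equil        0.5349      0.1361
  solve Keq expr → x = 0.03991; check Q = 0.008821

x = 0.03991 M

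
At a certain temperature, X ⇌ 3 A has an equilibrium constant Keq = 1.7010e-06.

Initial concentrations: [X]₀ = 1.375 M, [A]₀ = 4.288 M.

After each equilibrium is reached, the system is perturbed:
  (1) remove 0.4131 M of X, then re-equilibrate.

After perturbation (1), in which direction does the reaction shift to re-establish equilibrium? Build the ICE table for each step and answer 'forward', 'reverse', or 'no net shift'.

Direction: reverse

Q₀ = 57.34 vs Keq = 1.7010e-06 ⇒ Q>K, reverse
Step 1:
                  X         A
  init        1.375     4.288
  Δ           1.424    -4.271
  eq          2.799   0.01682
  solve Keq expr → x = -1.424; check Q = 1.7010e-06
Then remove 0.4131 M of X.
Step 2:
                  X         A
  init        2.386   0.01682
  Δ       2.9049e-04 -8.7146e-04
  eq          2.386   0.01595
  solve Keq expr → x = -2.9049e-04; check Q = 1.7010e-06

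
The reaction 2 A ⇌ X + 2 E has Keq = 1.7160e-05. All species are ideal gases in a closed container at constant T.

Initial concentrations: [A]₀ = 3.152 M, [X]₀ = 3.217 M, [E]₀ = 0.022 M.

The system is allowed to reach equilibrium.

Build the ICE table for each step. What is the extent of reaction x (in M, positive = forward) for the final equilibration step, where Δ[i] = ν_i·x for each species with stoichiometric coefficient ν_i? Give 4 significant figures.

Q₀ = 1.5672e-04 vs Keq = 1.7160e-05 ⇒ Q>K, reverse
Step 1:
                    A           X           E
  I             3.152       3.217       0.022
  C           0.01468   -0.007339    -0.01468
  E             3.167        3.21    0.007322
  solve Keq expr → x = -0.007339; check Q = 1.7160e-05

x = -0.007339 M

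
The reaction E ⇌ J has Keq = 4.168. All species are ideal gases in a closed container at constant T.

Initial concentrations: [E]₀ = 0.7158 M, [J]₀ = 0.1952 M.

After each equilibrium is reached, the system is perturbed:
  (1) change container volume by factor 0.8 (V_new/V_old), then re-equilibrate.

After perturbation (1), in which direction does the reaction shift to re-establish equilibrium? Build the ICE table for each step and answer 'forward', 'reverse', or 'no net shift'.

Q₀ = 0.2727 vs Keq = 4.168 ⇒ Q<K, forward
Step 1:
                    E           J
  I            0.7158      0.1952
  C           -0.5395      0.5395
  E            0.1763      0.7347
  solve Keq expr → x = 0.5395; check Q = 4.168
Then change container volume by factor 0.8 (V_new/V_old).
Step 2:
                    E           J
  I            0.2203      0.9184
  C                 0           0
  E            0.2203      0.9184
  solve Keq expr → x = 0; check Q = 4.168

Direction: no net shift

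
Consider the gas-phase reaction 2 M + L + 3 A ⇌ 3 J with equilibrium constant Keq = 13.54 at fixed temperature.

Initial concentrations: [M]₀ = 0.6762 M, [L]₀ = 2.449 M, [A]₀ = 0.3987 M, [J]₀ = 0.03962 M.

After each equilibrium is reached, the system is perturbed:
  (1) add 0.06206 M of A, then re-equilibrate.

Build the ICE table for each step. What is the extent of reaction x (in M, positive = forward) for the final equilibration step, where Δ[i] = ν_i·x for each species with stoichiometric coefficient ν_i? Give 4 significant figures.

x = 0.01252 M

Q₀ = 8.7633e-04 vs Keq = 13.54 ⇒ Q<K, forward
Step 1:
                    M           L           A           J
  I            0.6762       2.449      0.3987     0.03962
  C            -0.169    -0.08451     -0.2535      0.2535
  E            0.5072       2.364      0.1452      0.2932
  solve Keq expr → x = 0.08451; check Q = 13.54
Then add 0.06206 M of A.
Step 2:
                    M           L           A           J
  I            0.5072       2.364      0.2072      0.2932
  C          -0.02503    -0.01252    -0.03755     0.03755
  E            0.4821       2.352      0.1697      0.3307
  solve Keq expr → x = 0.01252; check Q = 13.54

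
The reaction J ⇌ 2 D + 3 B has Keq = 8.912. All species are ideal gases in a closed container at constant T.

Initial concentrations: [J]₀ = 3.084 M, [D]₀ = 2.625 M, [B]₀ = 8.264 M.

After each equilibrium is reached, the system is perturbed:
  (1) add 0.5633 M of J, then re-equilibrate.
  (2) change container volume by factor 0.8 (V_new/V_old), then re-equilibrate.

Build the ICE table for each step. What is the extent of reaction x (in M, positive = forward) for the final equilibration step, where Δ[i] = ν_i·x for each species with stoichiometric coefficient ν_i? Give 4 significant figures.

Q₀ = 1261 vs Keq = 8.912 ⇒ Q>K, reverse
Step 1:
                    J           D           B
  I             3.084       2.625       8.264
  C              1.05        -2.1       -3.15
  E             4.134      0.5249       5.114
  solve Keq expr → x = -1.05; check Q = 8.912
Then add 0.5633 M of J.
Step 2:
                    J           D           B
  I             4.697      0.5249       5.114
  C           -0.0136     0.02719     0.04079
  E             4.684      0.5521       5.155
  solve Keq expr → x = 0.0136; check Q = 8.912
Then change container volume by factor 0.8 (V_new/V_old).
Step 3:
                    J           D           B
  I             5.855      0.6901       6.443
  C            0.1049     -0.2097     -0.3146
  E              5.96      0.4803       6.129
  solve Keq expr → x = -0.1049; check Q = 8.912

x = -0.1049 M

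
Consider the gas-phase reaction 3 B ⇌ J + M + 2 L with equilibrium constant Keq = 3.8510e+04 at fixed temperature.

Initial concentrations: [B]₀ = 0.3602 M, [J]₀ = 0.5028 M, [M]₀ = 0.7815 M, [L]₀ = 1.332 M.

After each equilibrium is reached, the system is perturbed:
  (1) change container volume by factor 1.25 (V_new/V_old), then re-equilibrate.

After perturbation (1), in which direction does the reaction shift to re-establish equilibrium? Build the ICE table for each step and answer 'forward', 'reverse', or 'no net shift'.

Direction: forward

Q₀ = 14.92 vs Keq = 3.8510e+04 ⇒ Q<K, forward
Step 1:
                    B           J           M           L
  Initial      0.3602      0.5028      0.7815       1.332
  Change      -0.3278      0.1093      0.1093      0.2185
  Equil       0.03241      0.6121      0.8908       1.551
  solve Keq expr → x = 0.1093; check Q = 3.8510e+04
Then change container volume by factor 1.25 (V_new/V_old).
Step 2:
                    B           J           M           L
  Initial     0.02593      0.4897      0.7126        1.24
  Change    -0.001826  6.0862e-04  6.0862e-04    0.001217
  Equil        0.0241      0.4903      0.7132       1.242
  solve Keq expr → x = 6.0862e-04; check Q = 3.8510e+04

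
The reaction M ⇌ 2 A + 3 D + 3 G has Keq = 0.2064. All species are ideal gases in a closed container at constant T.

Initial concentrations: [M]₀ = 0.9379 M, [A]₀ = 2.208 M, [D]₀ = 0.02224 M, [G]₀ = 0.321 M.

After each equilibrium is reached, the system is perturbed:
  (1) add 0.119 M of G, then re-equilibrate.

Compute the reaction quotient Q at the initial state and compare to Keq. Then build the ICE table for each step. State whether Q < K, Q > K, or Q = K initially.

Q₀ = 1.8913e-06 vs Keq = 0.2064 ⇒ Q<K, forward
Step 1:
                    M           A           D           G
  Initial      0.9379       2.208     0.02224       0.321
  Change      -0.1323      0.2645      0.3968      0.3968
  Equil        0.8056       2.473       0.419      0.7178
  solve Keq expr → x = 0.1323; check Q = 0.2064
Then add 0.119 M of G.
Step 2:
                    M           A           D           G
  Initial      0.8056       2.473       0.419      0.8368
  Change      0.01265     -0.0253    -0.03795    -0.03795
  Equil        0.8183       2.447      0.3811      0.7988
  solve Keq expr → x = -0.01265; check Q = 0.2064

Q₀ = 1.8913e-06; Q < K (proceeds forward)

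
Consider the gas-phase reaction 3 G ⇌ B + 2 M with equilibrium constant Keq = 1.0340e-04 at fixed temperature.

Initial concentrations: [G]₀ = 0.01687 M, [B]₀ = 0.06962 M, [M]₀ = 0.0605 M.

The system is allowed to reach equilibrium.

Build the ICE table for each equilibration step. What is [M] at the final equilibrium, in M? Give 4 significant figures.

Q₀ = 53.08 vs Keq = 1.0340e-04 ⇒ Q>K, reverse
Step 1:
                    G           B           M
  I           0.01687     0.06962      0.0605
  C           0.08816    -0.02939    -0.05877
  E             0.105     0.04023    0.001726
  solve Keq expr → x = -0.02939; check Q = 1.0340e-04

[M]_eq = 0.001726 M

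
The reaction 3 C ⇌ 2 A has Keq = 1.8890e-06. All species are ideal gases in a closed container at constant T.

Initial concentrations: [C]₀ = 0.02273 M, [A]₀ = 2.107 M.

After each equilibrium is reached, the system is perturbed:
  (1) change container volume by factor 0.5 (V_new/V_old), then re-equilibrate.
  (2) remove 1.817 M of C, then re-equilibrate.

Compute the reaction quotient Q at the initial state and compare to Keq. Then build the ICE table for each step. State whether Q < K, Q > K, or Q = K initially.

Q₀ = 3.7803e+05; Q > K (proceeds reverse)

Q₀ = 3.7803e+05 vs Keq = 1.8890e-06 ⇒ Q>K, reverse
Step 1:
                   C          A
  I          0.02273      2.107
  C            3.149     -2.099
  E            3.172   0.007763
  solve Keq expr → x = -1.05; check Q = 1.8890e-06
Then change container volume by factor 0.5 (V_new/V_old).
Step 2:
                   C          A
  I            6.343    0.01553
  C        -0.009572   0.006381
  E            6.334    0.02191
  solve Keq expr → x = 0.003191; check Q = 1.8890e-06
Then remove 1.817 M of C.
Step 3:
                   C          A
  I            4.517    0.02191
  C          0.01299  -0.008658
  E             4.53    0.01325
  solve Keq expr → x = -0.004329; check Q = 1.8890e-06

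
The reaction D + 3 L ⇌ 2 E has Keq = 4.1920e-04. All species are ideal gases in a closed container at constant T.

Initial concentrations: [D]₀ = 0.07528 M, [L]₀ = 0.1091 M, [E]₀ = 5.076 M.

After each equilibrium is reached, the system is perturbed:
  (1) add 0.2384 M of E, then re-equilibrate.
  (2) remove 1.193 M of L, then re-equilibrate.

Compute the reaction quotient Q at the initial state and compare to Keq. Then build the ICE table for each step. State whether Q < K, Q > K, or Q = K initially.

Q₀ = 2.6357e+05; Q > K (proceeds reverse)

Q₀ = 2.6357e+05 vs Keq = 4.1920e-04 ⇒ Q>K, reverse
Step 1:
                  D         L         E
  I         0.07528    0.1091     5.076
  C           2.256     6.768    -4.512
  E           2.331     6.877    0.5638
  solve Keq expr → x = -2.256; check Q = 4.1920e-04
Then add 0.2384 M of E.
Step 2:
                  D         L         E
  I           2.331     6.877    0.8022
  C         0.09536    0.2861   -0.1907
  E           2.427     7.163    0.6115
  solve Keq expr → x = -0.09536; check Q = 4.1920e-04
Then remove 1.193 M of L.
Step 3:
                  D         L         E
  I           2.427      5.97    0.6115
  C         0.05961    0.1788   -0.1192
  E           2.486     6.149    0.4923
  solve Keq expr → x = -0.05961; check Q = 4.1920e-04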